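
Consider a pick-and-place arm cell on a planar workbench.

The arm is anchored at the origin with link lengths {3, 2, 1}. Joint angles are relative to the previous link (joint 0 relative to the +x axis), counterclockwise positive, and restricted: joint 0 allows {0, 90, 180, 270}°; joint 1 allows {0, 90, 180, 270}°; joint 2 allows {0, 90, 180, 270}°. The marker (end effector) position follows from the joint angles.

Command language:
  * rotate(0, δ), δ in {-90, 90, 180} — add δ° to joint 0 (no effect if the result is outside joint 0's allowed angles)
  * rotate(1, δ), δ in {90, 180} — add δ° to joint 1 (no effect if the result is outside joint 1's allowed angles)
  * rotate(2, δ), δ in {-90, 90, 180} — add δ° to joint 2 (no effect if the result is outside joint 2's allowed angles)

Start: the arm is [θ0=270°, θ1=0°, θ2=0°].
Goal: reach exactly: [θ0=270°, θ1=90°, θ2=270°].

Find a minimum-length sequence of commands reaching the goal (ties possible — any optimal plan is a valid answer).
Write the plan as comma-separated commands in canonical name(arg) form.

rotate(2, -90), rotate(1, 90)

begin: [θ0=270°, θ1=0°, θ2=0°]
t=1 rotate(2, -90) ⇒ [θ0=270°, θ1=0°, θ2=270°]
t=2 rotate(1, 90) ⇒ [θ0=270°, θ1=90°, θ2=270°]
nothing shorter than 2 reaches the goal.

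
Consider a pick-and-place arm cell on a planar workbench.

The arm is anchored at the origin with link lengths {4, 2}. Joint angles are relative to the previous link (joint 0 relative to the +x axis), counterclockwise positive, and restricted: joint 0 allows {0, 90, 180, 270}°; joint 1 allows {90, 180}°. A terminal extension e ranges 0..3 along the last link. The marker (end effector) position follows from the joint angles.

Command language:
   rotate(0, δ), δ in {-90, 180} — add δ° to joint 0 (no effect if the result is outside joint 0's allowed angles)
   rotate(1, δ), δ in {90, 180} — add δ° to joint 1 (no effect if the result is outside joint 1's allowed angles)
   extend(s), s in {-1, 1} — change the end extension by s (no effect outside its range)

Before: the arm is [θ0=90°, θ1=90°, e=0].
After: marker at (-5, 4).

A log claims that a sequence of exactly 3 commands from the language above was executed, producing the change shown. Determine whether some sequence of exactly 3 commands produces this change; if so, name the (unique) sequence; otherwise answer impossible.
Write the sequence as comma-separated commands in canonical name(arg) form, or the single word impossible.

start: [θ0=90°, θ1=90°, e=0]
1. extend(1) → [θ0=90°, θ1=90°, e=1]
2. extend(1) → [θ0=90°, θ1=90°, e=2]
3. extend(1) → [θ0=90°, θ1=90°, e=3]
uniquely the one of 216 3-step routes that fits.

extend(1), extend(1), extend(1)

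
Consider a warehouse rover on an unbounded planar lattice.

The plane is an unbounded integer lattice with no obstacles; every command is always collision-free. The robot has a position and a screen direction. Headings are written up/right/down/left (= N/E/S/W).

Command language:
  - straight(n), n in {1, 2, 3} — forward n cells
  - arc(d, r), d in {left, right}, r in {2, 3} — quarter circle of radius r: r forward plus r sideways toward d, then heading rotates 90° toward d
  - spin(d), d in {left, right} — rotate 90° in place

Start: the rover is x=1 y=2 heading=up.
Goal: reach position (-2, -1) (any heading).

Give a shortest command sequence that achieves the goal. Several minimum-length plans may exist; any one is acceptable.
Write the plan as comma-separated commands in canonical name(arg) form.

t0: x=1 y=2 heading=up
t=1 spin(left) ⇒ x=1 y=2 heading=left
t=2 arc(left, 3) ⇒ x=-2 y=-1 heading=down
minimal: 2 command(s), checked below 2.

spin(left), arc(left, 3)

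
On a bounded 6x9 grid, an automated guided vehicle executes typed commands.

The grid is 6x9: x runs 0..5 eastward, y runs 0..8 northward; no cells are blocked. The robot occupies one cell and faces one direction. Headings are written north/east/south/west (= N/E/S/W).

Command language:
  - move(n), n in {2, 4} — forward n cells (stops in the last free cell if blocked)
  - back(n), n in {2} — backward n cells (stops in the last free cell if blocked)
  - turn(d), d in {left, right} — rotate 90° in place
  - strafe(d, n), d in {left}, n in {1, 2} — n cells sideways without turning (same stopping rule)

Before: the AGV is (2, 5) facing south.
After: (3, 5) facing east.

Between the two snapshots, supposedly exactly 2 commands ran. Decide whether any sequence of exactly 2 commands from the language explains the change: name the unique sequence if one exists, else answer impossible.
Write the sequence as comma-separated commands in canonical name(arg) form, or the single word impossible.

key: cell and facing (now E) both changed — the 2 commands mix motion and turning
from: (2, 5) facing south
[1] after strafe(left, 1): (3, 5) facing south
[2] after turn(left): (3, 5) facing east
no other 2-command option fits: unique.

strafe(left, 1), turn(left)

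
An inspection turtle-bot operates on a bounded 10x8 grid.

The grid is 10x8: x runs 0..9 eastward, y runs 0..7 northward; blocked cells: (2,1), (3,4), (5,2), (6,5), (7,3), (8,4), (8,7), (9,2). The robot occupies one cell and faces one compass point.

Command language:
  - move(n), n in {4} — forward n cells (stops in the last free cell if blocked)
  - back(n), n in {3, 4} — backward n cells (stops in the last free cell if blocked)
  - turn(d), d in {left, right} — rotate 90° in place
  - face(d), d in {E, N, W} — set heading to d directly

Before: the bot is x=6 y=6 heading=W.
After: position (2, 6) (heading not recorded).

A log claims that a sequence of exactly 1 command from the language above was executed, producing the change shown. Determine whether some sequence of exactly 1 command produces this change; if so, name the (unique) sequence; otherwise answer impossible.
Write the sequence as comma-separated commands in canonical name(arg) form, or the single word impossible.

move(4)

begin: x=6 y=6 heading=W
t=1 move(4) ⇒ x=2 y=6 heading=W
all 8 alternatives checked — unique.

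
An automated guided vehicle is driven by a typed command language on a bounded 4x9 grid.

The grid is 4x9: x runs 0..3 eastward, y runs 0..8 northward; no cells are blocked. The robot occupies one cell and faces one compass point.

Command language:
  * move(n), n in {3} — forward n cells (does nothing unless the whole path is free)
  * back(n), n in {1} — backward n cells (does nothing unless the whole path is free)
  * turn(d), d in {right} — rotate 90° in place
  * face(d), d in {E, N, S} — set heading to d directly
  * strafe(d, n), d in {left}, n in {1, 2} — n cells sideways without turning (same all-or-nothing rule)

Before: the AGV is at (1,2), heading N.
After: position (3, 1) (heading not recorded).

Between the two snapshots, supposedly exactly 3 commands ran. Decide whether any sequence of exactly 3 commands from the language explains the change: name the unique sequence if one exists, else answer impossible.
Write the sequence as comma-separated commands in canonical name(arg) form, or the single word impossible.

back(1), face(S), strafe(left, 2)

key: order matters: swapping back(1) and strafe(left, 2) lands elsewhere
initial: at (1,2), heading N
1. back(1) → at (1,1), heading N
2. face(S) → at (1,1), heading S
3. strafe(left, 2) → at (3,1), heading S
uniquely the one of 512 3-step routes that fits.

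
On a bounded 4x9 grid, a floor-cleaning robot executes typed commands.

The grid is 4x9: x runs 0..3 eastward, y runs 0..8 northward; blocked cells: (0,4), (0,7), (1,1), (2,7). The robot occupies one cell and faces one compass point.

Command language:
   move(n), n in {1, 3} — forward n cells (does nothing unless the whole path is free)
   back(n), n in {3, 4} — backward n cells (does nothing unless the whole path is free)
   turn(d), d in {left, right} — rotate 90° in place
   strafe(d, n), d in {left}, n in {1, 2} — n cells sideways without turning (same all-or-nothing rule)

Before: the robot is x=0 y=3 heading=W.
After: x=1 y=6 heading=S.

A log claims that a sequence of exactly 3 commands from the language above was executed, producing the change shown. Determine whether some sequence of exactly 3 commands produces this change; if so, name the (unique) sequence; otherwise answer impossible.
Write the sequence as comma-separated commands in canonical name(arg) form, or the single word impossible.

turn(left), strafe(left, 1), back(3)

key: order matters: swapping turn(left) and back(3) lands elsewhere
begin: x=0 y=3 heading=W
[1] after turn(left): x=0 y=3 heading=S
[2] after strafe(left, 1): x=1 y=3 heading=S
[3] after back(3): x=1 y=6 heading=S
no other 3-command option fits: unique.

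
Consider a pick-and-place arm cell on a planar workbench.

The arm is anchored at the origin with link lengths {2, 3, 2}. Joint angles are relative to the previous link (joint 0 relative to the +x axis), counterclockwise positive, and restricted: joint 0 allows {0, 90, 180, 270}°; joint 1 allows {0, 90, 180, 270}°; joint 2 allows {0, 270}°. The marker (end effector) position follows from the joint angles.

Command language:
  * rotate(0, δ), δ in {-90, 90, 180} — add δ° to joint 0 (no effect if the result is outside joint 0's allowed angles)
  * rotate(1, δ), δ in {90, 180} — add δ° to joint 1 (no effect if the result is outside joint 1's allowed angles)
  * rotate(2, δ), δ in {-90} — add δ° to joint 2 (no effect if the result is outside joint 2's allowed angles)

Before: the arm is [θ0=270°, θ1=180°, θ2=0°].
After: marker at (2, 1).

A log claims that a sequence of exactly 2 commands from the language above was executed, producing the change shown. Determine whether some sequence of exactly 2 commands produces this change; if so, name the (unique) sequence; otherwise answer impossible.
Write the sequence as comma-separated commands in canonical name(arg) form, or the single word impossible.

start: [θ0=270°, θ1=180°, θ2=0°]
t=1 rotate(2, -90) ⇒ [θ0=270°, θ1=180°, θ2=270°]
t=2 rotate(2, -90) ⇒ [θ0=270°, θ1=180°, θ2=270°]
uniquely the one of 36 2-step routes that fits.

rotate(2, -90), rotate(2, -90)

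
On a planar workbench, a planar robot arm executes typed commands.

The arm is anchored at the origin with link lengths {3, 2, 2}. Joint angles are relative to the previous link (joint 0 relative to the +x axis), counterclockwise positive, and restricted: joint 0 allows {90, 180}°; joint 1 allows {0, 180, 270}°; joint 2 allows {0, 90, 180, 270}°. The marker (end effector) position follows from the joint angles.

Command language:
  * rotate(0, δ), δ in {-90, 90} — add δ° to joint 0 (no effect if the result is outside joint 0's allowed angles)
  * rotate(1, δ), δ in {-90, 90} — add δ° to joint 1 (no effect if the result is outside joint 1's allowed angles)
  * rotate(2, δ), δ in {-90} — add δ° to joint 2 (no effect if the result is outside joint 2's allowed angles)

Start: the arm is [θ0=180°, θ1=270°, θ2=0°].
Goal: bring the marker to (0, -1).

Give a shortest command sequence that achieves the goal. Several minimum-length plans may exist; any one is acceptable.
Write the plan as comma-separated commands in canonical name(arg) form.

rotate(1, -90), rotate(0, -90)

from: [θ0=180°, θ1=270°, θ2=0°]
[1] after rotate(1, -90): [θ0=180°, θ1=180°, θ2=0°]
[2] after rotate(0, -90): [θ0=90°, θ1=180°, θ2=0°]
no 1-step plan works, so 2 is optimal.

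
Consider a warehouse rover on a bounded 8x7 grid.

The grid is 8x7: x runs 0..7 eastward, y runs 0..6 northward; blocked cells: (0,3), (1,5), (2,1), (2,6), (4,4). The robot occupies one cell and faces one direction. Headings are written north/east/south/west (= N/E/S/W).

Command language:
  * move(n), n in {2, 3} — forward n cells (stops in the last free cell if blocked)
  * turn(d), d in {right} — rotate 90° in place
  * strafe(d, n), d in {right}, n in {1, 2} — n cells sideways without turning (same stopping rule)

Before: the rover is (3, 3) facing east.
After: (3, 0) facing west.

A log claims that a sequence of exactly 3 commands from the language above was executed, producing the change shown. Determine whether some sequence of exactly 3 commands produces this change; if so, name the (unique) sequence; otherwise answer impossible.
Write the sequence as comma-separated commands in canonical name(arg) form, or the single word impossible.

key: position moved to (3,0) AND the heading swung to W — translation plus rotation needed
start: (3, 3) facing east
1. turn(right) → (3, 3) facing south
2. move(3) → (3, 0) facing south
3. turn(right) → (3, 0) facing west
no rival 3-sequence matches.

turn(right), move(3), turn(right)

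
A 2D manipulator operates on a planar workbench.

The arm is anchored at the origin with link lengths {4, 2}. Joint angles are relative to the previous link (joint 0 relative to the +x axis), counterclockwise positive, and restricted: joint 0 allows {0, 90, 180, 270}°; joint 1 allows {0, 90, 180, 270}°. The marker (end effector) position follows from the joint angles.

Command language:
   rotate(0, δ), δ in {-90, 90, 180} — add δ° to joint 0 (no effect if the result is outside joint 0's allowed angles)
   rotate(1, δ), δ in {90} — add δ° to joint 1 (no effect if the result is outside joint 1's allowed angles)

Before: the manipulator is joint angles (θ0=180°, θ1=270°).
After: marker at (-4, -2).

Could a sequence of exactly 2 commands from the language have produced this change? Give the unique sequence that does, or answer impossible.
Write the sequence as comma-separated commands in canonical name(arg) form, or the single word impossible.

rotate(1, 90), rotate(1, 90)

start: joint angles (θ0=180°, θ1=270°)
[1] after rotate(1, 90): joint angles (θ0=180°, θ1=0°)
[2] after rotate(1, 90): joint angles (θ0=180°, θ1=90°)
uniquely the one of 16 2-step routes that fits.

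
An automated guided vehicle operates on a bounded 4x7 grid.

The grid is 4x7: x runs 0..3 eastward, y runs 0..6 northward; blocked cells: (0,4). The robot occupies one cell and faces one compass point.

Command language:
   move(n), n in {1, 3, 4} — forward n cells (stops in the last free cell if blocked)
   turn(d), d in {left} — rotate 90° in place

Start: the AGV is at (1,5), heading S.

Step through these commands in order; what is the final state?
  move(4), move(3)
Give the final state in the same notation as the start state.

from: at (1,5), heading S
t=1 move(4) ⇒ at (1,1), heading S
t=2 move(3) ⇒ at (1,0), heading S

at (1,0), heading S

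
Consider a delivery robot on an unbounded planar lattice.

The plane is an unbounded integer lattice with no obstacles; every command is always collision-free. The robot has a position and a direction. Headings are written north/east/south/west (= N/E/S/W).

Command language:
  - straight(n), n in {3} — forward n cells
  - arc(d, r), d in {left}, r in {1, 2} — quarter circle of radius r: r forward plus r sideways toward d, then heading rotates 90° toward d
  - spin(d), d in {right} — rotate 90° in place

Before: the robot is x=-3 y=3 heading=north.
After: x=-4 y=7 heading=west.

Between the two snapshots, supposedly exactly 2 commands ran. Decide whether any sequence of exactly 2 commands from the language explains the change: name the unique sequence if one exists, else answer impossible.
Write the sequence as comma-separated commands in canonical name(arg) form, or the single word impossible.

straight(3), arc(left, 1)

key: order matters: swapping straight(3) and arc(left, 1) lands elsewhere
start: x=-3 y=3 heading=north
step 1 (straight(3)): x=-3 y=6 heading=north
step 2 (arc(left, 1)): x=-4 y=7 heading=west
uniquely the one of 16 2-step routes that fits.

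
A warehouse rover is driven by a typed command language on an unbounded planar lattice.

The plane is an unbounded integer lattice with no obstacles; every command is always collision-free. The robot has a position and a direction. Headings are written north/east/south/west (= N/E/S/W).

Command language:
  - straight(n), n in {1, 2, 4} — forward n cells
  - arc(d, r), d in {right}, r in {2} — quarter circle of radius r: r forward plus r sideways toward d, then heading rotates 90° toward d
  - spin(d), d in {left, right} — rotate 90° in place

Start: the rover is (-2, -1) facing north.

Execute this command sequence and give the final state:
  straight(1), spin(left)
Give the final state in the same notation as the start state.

(-2, 0) facing west

initial: (-2, -1) facing north
1. straight(1) → (-2, 0) facing north
2. spin(left) → (-2, 0) facing west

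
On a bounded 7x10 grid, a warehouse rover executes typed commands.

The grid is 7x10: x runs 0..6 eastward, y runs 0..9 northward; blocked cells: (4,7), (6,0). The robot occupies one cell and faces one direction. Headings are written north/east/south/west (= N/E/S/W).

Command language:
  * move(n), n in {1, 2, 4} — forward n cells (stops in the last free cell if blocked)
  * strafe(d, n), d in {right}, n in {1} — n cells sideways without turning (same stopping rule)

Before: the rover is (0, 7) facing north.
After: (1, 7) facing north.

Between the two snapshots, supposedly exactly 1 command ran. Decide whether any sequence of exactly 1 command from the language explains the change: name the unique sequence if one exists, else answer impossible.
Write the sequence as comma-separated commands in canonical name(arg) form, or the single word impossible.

strafe(right, 1)

key: heading stays N — the single command does not turn
t0: (0, 7) facing north
1. strafe(right, 1) → (1, 7) facing north
no other 1-command option fits: unique.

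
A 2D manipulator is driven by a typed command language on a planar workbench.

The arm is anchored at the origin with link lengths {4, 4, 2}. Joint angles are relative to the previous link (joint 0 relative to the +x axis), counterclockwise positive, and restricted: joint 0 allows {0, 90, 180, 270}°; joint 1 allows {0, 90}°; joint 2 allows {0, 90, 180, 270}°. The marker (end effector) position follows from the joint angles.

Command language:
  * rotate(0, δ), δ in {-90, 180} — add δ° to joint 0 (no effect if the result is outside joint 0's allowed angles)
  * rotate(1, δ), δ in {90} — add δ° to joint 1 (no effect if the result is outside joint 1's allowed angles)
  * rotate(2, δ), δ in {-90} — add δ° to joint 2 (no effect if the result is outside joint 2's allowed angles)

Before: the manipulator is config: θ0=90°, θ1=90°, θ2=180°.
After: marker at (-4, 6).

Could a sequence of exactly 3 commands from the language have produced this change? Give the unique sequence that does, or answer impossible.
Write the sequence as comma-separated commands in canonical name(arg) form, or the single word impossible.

rotate(2, -90), rotate(2, -90), rotate(2, -90)

begin: config: θ0=90°, θ1=90°, θ2=180°
t=1 rotate(2, -90) ⇒ config: θ0=90°, θ1=90°, θ2=90°
t=2 rotate(2, -90) ⇒ config: θ0=90°, θ1=90°, θ2=0°
t=3 rotate(2, -90) ⇒ config: θ0=90°, θ1=90°, θ2=270°
no other 3-command option fits: unique.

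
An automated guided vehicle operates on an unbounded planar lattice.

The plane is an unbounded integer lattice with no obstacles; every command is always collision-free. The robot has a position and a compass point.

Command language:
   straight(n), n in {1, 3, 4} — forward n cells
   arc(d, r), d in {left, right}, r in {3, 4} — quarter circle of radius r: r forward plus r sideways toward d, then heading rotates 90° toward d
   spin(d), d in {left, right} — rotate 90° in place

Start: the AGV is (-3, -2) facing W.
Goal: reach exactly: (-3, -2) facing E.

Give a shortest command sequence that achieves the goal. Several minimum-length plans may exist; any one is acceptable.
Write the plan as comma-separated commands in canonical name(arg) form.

start: (-3, -2) facing W
t=1 spin(right) ⇒ (-3, -2) facing N
t=2 spin(right) ⇒ (-3, -2) facing E
minimal: 2 command(s), checked below 2.

spin(right), spin(right)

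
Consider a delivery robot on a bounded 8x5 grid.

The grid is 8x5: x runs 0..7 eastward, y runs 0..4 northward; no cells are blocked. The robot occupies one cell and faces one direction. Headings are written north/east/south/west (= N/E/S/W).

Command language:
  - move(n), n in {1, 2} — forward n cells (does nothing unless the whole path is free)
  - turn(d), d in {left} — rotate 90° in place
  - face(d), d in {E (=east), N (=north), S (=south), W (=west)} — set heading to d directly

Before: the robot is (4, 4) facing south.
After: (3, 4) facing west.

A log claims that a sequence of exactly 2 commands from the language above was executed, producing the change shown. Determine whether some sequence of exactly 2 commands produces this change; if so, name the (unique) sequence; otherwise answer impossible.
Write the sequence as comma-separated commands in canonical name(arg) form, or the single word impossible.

face(W), move(1)

key: order matters: swapping face(W) and move(1) lands elsewhere
start: (4, 4) facing south
1. face(W) → (4, 4) facing west
2. move(1) → (3, 4) facing west
no rival 2-sequence matches.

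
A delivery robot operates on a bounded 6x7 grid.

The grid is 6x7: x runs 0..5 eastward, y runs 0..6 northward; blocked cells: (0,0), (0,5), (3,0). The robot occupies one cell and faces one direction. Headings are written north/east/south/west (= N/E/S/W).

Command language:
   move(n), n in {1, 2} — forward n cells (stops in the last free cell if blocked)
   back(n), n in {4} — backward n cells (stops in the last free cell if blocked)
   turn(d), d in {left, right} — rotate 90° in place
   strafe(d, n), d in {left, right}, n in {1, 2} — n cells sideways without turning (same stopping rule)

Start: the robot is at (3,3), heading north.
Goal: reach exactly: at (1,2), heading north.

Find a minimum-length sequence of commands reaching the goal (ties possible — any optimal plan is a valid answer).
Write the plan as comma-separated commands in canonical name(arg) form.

back(4), strafe(left, 2), move(1)

initial: at (3,3), heading north
step 1 (back(4)): at (3,1), heading north
step 2 (strafe(left, 2)): at (1,1), heading north
step 3 (move(1)): at (1,2), heading north
minimal: 3 command(s), checked below 3.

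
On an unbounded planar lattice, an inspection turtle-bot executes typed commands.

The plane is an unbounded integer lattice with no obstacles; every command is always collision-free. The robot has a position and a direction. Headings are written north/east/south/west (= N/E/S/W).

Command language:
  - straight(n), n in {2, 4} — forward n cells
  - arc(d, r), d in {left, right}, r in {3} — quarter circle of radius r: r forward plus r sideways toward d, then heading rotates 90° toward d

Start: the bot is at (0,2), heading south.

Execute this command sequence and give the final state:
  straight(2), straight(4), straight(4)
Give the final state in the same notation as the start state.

at (0,-8), heading south

from: at (0,2), heading south
1. straight(2) → at (0,0), heading south
2. straight(4) → at (0,-4), heading south
3. straight(4) → at (0,-8), heading south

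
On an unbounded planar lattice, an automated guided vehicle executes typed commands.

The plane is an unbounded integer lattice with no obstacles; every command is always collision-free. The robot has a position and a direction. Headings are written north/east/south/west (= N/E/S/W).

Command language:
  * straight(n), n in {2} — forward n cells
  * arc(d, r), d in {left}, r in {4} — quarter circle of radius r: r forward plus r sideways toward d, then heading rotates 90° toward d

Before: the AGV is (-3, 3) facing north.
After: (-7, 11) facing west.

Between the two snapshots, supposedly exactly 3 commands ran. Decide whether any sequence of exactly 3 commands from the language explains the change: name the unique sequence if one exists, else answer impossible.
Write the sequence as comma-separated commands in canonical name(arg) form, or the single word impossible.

key: running arc(left, 4) before straight(2) would end elsewhere — order is forced
t0: (-3, 3) facing north
[1] after straight(2): (-3, 5) facing north
[2] after straight(2): (-3, 7) facing north
[3] after arc(left, 4): (-7, 11) facing west
no rival 3-sequence matches.

straight(2), straight(2), arc(left, 4)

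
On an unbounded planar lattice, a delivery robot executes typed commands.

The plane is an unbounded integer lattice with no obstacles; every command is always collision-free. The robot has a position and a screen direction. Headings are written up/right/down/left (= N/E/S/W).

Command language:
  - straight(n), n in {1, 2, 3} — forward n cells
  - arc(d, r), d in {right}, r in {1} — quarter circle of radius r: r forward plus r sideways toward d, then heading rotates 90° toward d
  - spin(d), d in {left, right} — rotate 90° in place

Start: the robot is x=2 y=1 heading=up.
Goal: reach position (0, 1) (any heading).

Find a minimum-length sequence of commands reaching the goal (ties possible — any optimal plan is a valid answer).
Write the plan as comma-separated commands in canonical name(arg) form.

spin(left), straight(2)

t0: x=2 y=1 heading=up
t=1 spin(left) ⇒ x=2 y=1 heading=left
t=2 straight(2) ⇒ x=0 y=1 heading=left
nothing shorter than 2 reaches the goal.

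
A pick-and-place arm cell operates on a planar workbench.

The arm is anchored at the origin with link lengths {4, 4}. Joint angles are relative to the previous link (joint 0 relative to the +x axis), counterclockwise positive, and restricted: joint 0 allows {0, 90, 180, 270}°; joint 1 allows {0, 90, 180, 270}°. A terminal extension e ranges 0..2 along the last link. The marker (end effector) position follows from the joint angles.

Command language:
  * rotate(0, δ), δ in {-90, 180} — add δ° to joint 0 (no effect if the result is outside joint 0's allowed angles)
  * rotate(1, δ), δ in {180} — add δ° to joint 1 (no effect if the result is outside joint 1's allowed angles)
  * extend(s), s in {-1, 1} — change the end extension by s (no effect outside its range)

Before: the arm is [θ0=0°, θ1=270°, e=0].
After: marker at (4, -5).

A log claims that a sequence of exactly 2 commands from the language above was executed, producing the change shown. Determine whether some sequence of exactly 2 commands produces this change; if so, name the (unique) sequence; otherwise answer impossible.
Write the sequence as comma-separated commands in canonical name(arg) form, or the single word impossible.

extend(-1), extend(1)

key: running extend(1) before extend(-1) would end elsewhere — order is forced
start: [θ0=0°, θ1=270°, e=0]
step 1 (extend(-1)): [θ0=0°, θ1=270°, e=0]
step 2 (extend(1)): [θ0=0°, θ1=270°, e=1]
no other 2-command option fits: unique.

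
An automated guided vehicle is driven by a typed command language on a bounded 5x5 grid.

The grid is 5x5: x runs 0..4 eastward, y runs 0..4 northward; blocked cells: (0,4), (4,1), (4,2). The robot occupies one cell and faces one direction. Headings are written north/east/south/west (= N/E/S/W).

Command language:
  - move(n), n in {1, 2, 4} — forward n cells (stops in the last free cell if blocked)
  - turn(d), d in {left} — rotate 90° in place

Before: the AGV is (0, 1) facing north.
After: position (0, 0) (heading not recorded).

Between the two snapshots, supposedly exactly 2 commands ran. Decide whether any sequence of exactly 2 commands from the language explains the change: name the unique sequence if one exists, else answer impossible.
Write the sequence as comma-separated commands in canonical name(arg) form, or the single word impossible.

no 2-step route produces this change.

impossible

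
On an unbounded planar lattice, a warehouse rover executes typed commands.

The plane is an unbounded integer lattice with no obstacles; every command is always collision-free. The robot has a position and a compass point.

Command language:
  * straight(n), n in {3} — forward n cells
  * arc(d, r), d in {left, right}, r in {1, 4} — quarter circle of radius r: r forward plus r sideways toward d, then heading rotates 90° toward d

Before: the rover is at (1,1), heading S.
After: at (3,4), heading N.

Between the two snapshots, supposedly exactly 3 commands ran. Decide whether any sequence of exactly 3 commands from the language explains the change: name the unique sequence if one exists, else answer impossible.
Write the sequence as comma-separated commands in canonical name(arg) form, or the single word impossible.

key: order matters: swapping arc(left, 1) and straight(3) lands elsewhere
start: at (1,1), heading S
1. arc(left, 1) → at (2,0), heading E
2. arc(left, 1) → at (3,1), heading N
3. straight(3) → at (3,4), heading N
all 125 alternatives checked — unique.

arc(left, 1), arc(left, 1), straight(3)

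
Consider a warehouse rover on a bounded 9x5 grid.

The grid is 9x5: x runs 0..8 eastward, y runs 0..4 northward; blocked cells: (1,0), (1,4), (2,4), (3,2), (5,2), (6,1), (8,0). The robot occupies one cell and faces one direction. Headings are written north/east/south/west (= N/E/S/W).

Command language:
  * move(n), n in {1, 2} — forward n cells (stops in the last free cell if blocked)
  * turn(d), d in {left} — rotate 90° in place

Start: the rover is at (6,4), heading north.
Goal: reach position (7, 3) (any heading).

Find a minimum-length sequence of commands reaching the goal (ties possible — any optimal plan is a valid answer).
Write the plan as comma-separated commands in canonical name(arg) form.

start: at (6,4), heading north
[1] after turn(left): at (6,4), heading west
[2] after turn(left): at (6,4), heading south
[3] after move(1): at (6,3), heading south
[4] after turn(left): at (6,3), heading east
[5] after move(1): at (7,3), heading east
no 4-step plan works, so 5 is optimal.

turn(left), turn(left), move(1), turn(left), move(1)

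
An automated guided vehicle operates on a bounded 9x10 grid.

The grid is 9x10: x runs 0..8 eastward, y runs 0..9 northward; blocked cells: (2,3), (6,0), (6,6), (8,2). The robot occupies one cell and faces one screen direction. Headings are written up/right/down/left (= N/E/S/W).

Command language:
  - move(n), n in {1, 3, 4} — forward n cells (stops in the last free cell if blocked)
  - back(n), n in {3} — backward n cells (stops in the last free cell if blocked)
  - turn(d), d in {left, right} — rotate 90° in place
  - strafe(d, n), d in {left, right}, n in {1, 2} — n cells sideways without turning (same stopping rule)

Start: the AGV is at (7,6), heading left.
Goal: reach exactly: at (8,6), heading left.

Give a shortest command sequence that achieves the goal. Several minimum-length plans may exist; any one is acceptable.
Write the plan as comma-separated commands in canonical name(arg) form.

start: at (7,6), heading left
t=1 back(3) ⇒ at (8,6), heading left
nothing shorter than 1 reaches the goal.

back(3)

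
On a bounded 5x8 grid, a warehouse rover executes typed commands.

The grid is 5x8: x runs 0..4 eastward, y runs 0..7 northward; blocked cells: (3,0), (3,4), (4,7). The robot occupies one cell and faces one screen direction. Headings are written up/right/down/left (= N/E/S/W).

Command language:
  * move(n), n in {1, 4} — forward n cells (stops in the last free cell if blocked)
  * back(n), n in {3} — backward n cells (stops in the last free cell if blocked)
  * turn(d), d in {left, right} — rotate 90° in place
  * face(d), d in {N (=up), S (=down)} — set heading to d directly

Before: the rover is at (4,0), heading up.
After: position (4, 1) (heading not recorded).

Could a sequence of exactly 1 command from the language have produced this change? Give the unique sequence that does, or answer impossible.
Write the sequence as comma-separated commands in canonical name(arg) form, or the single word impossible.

initial: at (4,0), heading up
t=1 move(1) ⇒ at (4,1), heading up
no other 1-command option fits: unique.

move(1)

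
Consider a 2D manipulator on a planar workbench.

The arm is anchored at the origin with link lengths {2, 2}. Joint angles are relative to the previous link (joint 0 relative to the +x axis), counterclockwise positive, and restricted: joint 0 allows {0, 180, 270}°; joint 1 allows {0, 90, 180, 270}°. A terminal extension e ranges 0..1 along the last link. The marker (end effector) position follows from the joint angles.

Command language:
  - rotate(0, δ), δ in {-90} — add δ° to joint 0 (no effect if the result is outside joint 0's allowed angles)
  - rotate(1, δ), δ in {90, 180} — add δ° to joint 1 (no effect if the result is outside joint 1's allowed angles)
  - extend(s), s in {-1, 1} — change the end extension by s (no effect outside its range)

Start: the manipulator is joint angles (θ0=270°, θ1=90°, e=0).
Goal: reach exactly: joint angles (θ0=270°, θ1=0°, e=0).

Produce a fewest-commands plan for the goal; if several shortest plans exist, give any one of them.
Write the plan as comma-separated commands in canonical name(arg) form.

start: joint angles (θ0=270°, θ1=90°, e=0)
[1] after rotate(1, 90): joint angles (θ0=270°, θ1=180°, e=0)
[2] after rotate(1, 180): joint angles (θ0=270°, θ1=0°, e=0)
minimal: 2 command(s), checked below 2.

rotate(1, 90), rotate(1, 180)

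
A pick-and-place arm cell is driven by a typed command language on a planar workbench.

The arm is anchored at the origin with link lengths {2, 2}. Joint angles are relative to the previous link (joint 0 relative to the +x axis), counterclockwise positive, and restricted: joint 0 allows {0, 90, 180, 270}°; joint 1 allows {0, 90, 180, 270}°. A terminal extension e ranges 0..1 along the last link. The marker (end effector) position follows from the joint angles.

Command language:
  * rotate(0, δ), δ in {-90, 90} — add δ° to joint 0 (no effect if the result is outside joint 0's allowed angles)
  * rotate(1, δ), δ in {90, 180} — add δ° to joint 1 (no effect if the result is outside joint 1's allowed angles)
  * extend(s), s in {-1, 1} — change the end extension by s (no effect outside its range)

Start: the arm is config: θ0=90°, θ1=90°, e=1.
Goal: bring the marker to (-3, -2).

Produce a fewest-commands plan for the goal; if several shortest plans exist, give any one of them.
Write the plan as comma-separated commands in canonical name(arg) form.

begin: config: θ0=90°, θ1=90°, e=1
step 1 (rotate(1, 180)): config: θ0=90°, θ1=270°, e=1
step 2 (rotate(0, 90)): config: θ0=180°, θ1=270°, e=1
step 3 (rotate(0, 90)): config: θ0=270°, θ1=270°, e=1
nothing shorter than 3 reaches the goal.

rotate(1, 180), rotate(0, 90), rotate(0, 90)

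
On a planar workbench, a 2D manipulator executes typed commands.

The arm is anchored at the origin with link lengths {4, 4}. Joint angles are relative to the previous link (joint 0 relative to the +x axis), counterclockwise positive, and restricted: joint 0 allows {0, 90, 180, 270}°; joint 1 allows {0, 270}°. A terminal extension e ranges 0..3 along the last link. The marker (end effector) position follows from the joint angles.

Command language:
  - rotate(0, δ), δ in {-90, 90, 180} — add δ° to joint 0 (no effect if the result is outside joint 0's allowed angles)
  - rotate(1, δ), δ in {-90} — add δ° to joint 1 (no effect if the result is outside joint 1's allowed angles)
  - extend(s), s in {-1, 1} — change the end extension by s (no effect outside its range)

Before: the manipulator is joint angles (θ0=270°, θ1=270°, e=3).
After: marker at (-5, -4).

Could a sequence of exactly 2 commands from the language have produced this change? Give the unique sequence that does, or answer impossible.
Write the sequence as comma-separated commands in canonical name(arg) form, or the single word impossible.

from: joint angles (θ0=270°, θ1=270°, e=3)
1. extend(-1) → joint angles (θ0=270°, θ1=270°, e=2)
2. extend(-1) → joint angles (θ0=270°, θ1=270°, e=1)
no other 2-command option fits: unique.

extend(-1), extend(-1)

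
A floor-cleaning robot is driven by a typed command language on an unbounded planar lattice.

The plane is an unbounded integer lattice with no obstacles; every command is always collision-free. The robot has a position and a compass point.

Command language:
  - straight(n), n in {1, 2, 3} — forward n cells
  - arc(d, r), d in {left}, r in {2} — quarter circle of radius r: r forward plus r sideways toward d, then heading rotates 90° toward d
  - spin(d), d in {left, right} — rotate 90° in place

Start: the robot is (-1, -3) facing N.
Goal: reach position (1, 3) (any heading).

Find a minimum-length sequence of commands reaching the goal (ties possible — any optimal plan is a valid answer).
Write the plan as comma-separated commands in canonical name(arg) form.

start: (-1, -3) facing N
t=1 straight(1) ⇒ (-1, -2) facing N
t=2 straight(3) ⇒ (-1, 1) facing N
t=3 spin(right) ⇒ (-1, 1) facing E
t=4 arc(left, 2) ⇒ (1, 3) facing N
nothing shorter than 4 reaches the goal.

straight(1), straight(3), spin(right), arc(left, 2)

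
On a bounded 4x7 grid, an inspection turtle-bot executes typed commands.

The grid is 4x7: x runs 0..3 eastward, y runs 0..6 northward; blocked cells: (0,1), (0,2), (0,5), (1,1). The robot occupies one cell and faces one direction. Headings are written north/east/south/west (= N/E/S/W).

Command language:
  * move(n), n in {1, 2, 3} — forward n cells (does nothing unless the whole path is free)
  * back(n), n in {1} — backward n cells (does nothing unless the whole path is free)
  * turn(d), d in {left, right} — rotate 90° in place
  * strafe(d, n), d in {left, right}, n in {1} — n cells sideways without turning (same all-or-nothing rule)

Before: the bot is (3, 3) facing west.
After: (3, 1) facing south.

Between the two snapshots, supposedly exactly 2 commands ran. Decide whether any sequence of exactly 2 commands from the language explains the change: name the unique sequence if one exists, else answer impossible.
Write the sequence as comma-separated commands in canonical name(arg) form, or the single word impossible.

turn(left), move(2)

key: position moved to (3,1) AND the heading swung to S — translation plus rotation needed
begin: (3, 3) facing west
[1] after turn(left): (3, 3) facing south
[2] after move(2): (3, 1) facing south
no rival 2-sequence matches.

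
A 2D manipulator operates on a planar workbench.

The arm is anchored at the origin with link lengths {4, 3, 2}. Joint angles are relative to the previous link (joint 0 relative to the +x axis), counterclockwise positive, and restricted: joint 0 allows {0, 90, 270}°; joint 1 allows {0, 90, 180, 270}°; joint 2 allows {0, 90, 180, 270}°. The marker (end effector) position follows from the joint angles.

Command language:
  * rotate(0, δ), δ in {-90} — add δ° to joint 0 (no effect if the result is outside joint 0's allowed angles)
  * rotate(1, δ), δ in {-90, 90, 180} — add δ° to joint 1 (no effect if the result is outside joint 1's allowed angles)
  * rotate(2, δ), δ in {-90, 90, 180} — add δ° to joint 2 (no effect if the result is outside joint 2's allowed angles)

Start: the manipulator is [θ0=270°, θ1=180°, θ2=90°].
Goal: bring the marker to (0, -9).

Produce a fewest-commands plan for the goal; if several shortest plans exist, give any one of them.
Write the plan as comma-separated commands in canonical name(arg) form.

rotate(1, 180), rotate(2, -90)

begin: [θ0=270°, θ1=180°, θ2=90°]
t=1 rotate(1, 180) ⇒ [θ0=270°, θ1=0°, θ2=90°]
t=2 rotate(2, -90) ⇒ [θ0=270°, θ1=0°, θ2=0°]
minimal: 2 command(s), checked below 2.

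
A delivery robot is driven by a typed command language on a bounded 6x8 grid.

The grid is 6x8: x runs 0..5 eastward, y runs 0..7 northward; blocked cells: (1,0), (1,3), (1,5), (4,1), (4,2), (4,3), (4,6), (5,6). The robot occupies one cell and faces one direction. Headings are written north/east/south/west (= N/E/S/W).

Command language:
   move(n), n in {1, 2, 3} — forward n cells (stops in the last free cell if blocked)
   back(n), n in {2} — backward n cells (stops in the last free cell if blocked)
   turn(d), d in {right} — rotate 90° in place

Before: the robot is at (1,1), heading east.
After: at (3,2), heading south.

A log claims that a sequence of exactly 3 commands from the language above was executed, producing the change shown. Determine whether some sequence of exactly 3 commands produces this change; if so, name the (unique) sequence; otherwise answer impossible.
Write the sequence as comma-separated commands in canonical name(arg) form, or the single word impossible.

impossible

checked all 3-command options: none fits.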